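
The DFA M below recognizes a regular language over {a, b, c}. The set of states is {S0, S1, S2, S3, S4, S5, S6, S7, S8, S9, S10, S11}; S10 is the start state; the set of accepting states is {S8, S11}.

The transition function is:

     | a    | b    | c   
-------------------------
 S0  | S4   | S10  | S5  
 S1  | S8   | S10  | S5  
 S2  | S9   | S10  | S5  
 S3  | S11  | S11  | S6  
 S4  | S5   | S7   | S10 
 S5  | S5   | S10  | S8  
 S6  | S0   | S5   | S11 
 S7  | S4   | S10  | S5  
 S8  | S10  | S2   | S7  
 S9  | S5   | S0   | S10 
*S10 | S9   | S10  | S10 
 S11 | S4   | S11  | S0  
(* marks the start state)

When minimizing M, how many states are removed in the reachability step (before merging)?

4

No path from S10 leads to S1, S3, S6, S11; the other 8 states are all reachable.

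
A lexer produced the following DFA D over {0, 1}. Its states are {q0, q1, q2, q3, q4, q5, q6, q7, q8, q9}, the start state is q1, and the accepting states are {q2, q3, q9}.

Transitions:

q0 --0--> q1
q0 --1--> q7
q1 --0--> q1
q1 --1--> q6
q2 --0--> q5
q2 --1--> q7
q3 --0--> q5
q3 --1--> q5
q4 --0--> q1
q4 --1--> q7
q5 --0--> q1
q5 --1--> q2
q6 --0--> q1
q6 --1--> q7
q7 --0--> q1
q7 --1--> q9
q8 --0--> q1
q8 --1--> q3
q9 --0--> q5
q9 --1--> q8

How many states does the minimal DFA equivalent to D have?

First remove the unreachable states {q0,q4}; 8 states remain.
P0 = {q2,q3,q9} | {q1,q5,q6,q7,q8}.
Split {q1,q5,q6,q7,q8} by δ(·,1) → {q5,q7,q8} and {q1,q6}.
Split {q1,q6} by δ(·,1) → {q1} and {q6}.
No further refinement is possible. Final partition (4 blocks): {q2,q3,q9} | {q5,q7,q8} | {q1} | {q6}.

4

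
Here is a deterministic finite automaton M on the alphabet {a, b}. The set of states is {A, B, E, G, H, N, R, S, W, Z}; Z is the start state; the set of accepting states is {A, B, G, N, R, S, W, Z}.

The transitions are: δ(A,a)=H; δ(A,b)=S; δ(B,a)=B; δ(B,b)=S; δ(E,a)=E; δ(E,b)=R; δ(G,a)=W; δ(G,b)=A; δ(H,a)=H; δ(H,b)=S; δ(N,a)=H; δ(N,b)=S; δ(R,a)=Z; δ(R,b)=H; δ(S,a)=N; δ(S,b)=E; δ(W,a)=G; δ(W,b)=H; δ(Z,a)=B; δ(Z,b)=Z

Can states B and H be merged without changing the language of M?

First remove the unreachable states {A,G,W}; 7 states remain.
Start with accepting vs non-accepting: {B,N,R,S,Z} | {E,H}.
Split {B,N,R,S,Z} by δ(·,a) → {B,R,S,Z} and {N}.
Refine {B,R,S,Z} on symbol a: members go to different blocks, giving {B,R,Z} and {S}.
On input b, block {B,R,Z} splits into {Z} and {B} and {R}.
On input b, block {E,H} splits into {H} and {E}.
Stable partition: {Z} | {H} | {N} | {S} | {B} | {R} | {E} — 7 equivalence classes.
B and H end up in different blocks, so they are distinguishable. For instance, the string 'ε' is accepted from only B.

No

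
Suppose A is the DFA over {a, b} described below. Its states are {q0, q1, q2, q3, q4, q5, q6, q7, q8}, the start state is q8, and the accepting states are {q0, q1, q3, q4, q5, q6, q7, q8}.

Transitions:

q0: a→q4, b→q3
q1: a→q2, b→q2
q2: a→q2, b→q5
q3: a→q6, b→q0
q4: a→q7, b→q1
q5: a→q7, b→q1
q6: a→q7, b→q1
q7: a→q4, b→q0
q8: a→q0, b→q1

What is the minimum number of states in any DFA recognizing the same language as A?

All states are reachable from the start state.
Initial partition by acceptance: {q0,q1,q3,q4,q5,q6,q7,q8} | {q2}.
On input a, block {q0,q1,q3,q4,q5,q6,q7,q8} splits into {q0,q3,q4,q5,q6,q7,q8} and {q1}.
On input b, block {q0,q3,q4,q5,q6,q7,q8} splits into {q4,q5,q6,q8} and {q0,q3,q7}.
No further refinement is possible. Final partition (4 blocks): {q4,q5,q6,q8} | {q2} | {q1} | {q0,q3,q7}.

4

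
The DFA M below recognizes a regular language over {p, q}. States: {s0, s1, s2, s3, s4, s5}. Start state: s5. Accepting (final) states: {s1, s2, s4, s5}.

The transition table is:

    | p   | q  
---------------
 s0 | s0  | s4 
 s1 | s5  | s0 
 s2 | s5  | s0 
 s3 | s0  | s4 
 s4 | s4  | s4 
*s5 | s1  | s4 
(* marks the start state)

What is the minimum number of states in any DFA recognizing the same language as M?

States {s2,s3} cannot be reached from the start state, so discard them.
P0 = {s1,s4,s5} | {s0}.
Refine {s1,s4,s5} on symbol q: members go to different blocks, giving {s4,s5} and {s1}.
Split {s4,s5} by δ(·,p) → {s4} and {s5}.
No further refinement is possible. Final partition (4 blocks): {s4} | {s0} | {s1} | {s5}.

4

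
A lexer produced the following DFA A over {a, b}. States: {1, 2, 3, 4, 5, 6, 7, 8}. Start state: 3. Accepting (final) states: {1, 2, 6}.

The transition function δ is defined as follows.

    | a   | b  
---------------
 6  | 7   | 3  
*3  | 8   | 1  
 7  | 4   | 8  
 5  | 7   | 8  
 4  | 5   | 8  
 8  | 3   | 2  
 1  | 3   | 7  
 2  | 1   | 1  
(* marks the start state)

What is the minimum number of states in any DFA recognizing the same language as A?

States {6} cannot be reached from the start state, so discard them.
P0 = {1,2} | {3,4,5,7,8}.
Split {1,2} by δ(·,a) → {1} and {2}.
On input b, block {3,4,5,7,8} splits into {4,5,7} and {3} and {8}.
The partition is now stable with 5 blocks: {1} | {4,5,7} | {2} | {3} | {8}.

5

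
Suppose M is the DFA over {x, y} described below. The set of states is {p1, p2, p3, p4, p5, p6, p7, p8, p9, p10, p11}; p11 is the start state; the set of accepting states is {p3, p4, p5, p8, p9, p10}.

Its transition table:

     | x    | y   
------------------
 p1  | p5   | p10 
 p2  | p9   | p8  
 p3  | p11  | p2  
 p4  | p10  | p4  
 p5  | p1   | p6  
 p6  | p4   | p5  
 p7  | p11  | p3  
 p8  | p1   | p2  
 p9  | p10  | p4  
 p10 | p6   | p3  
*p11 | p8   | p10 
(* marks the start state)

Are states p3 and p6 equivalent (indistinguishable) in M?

States {p7} cannot be reached from the start state, so discard them.
Start with accepting vs non-accepting: {p3,p4,p5,p8,p9,p10} | {p1,p2,p6,p11}.
On input x, block {p3,p4,p5,p8,p9,p10} splits into {p3,p5,p8,p10} and {p4,p9}.
Split {p3,p5,p8,p10} by δ(·,y) → {p3,p5,p8} and {p10}.
Refine {p1,p2,p6,p11} on symbol x: members go to different blocks, giving {p1,p11} and {p2,p6}.
Stable partition: {p3,p5,p8} | {p1,p11} | {p4,p9} | {p10} | {p2,p6} — 5 equivalence classes.
p3 and p6 end up in different blocks, so they are distinguishable. For instance, the string 'ε' is accepted from only p3.

No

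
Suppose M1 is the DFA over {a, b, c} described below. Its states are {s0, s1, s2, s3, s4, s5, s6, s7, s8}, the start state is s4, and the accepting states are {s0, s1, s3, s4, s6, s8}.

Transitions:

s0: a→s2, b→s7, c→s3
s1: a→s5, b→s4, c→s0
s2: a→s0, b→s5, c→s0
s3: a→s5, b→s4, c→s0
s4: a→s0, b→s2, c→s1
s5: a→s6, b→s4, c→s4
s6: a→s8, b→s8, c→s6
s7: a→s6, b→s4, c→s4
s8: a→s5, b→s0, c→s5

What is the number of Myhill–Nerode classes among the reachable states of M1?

All states are reachable from the start state.
Initial partition by acceptance: {s0,s1,s3,s4,s6,s8} | {s2,s5,s7}.
Refine {s0,s1,s3,s4,s6,s8} on symbol a: members go to different blocks, giving {s0,s1,s3,s8} and {s4,s6}.
Split {s0,s1,s3,s8} by δ(·,b) → {s1,s3} and {s0} and {s8}.
Refine {s2,s5,s7} on symbol a: members go to different blocks, giving {s5,s7} and {s2}.
Refine {s4,s6} on symbol a: members go to different blocks, giving {s4} and {s6}.
The partition is now stable with 7 blocks: {s1,s3} | {s5,s7} | {s4} | {s0} | {s8} | {s2} | {s6}.

7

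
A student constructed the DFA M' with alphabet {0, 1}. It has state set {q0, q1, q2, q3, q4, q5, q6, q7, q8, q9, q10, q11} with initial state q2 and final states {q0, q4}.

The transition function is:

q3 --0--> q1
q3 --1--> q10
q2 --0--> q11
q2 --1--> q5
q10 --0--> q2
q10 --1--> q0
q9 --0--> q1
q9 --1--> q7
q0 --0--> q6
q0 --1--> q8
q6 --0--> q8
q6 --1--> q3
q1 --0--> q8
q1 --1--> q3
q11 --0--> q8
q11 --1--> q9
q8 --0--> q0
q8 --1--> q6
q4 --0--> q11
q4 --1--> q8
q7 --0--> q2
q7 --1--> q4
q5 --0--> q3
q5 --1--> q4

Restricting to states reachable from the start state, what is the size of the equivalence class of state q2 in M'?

3

Initial partition by acceptance: {q0,q4} | {q1,q2,q3,q5,q6,q7,q8,q9,q10,q11}.
Refine {q1,q2,q3,q5,q6,q7,q8,q9,q10,q11} on symbol 0: members go to different blocks, giving {q1,q2,q3,q5,q6,q7,q9,q10,q11} and {q8}.
Split {q1,q2,q3,q5,q6,q7,q9,q10,q11} by δ(·,0) → {q2,q3,q5,q7,q9,q10} and {q1,q6,q11}.
Split {q2,q3,q5,q7,q9,q10} by δ(·,0) → {q2,q3,q9} and {q5,q7,q10}.
The partition is now stable with 5 blocks: {q0,q4} | {q2,q3,q9} | {q8} | {q1,q6,q11} | {q5,q7,q10}.
State q2 belongs to the block {q2,q3,q9}, which has 3 states.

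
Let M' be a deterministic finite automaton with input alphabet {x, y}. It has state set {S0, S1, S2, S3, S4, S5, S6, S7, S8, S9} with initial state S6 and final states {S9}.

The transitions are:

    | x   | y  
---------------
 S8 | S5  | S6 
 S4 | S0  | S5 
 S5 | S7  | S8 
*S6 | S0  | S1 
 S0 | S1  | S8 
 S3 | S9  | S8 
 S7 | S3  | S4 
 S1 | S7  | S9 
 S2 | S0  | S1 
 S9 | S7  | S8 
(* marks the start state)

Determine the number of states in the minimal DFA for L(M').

9

First remove the unreachable states {S2}; 9 states remain.
Start with accepting vs non-accepting: {S9} | {S0,S1,S3,S4,S5,S6,S7,S8}.
Refine {S0,S1,S3,S4,S5,S6,S7,S8} on symbol x: members go to different blocks, giving {S0,S1,S4,S5,S6,S7,S8} and {S3}.
On input x, block {S0,S1,S4,S5,S6,S7,S8} splits into {S0,S1,S4,S5,S6,S8} and {S7}.
Refine {S0,S1,S4,S5,S6,S8} on symbol x: members go to different blocks, giving {S0,S4,S6,S8} and {S1,S5}.
Split {S0,S4,S6,S8} by δ(·,x) → {S0,S8} and {S4,S6}.
On input y, block {S0,S8} splits into {S0} and {S8}.
On input y, block {S1,S5} splits into {S1} and {S5}.
Split {S4,S6} by δ(·,y) → {S4} and {S6}.
Stable partition: {S9} | {S0} | {S3} | {S7} | {S1} | {S4} | {S8} | {S5} | {S6} — 9 equivalence classes.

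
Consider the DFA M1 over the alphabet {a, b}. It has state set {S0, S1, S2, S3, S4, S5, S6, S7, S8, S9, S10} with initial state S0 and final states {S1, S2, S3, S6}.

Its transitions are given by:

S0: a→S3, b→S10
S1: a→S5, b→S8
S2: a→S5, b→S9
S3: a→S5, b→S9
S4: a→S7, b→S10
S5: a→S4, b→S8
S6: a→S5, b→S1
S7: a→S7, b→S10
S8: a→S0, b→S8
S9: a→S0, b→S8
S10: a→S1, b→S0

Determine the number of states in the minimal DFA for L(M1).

First remove the unreachable states {S2,S6}; 9 states remain.
Initial partition by acceptance: {S1,S3} | {S0,S4,S5,S7,S8,S9,S10}.
Refine {S0,S4,S5,S7,S8,S9,S10} on symbol a: members go to different blocks, giving {S4,S5,S7,S8,S9} and {S0,S10}.
Refine {S4,S5,S7,S8,S9} on symbol a: members go to different blocks, giving {S4,S5,S7} and {S8,S9}.
Split {S4,S5,S7} by δ(·,b) → {S4,S7} and {S5}.
The partition is now stable with 5 blocks: {S1,S3} | {S4,S7} | {S0,S10} | {S8,S9} | {S5}.

5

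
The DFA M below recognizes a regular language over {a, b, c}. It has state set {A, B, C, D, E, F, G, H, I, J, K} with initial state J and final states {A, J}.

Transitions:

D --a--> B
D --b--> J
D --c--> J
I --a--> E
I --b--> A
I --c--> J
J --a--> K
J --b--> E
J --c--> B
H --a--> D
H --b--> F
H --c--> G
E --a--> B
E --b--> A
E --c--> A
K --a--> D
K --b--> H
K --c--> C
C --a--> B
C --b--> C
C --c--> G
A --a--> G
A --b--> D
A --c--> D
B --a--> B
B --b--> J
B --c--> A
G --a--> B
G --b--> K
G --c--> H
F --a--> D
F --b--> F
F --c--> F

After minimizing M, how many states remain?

3

First remove the unreachable states {I}; 10 states remain.
Start with accepting vs non-accepting: {A,J} | {B,C,D,E,F,G,H,K}.
Split {B,C,D,E,F,G,H,K} by δ(·,b) → {C,F,G,H,K} and {B,D,E}.
The partition is now stable with 3 blocks: {A,J} | {C,F,G,H,K} | {B,D,E}.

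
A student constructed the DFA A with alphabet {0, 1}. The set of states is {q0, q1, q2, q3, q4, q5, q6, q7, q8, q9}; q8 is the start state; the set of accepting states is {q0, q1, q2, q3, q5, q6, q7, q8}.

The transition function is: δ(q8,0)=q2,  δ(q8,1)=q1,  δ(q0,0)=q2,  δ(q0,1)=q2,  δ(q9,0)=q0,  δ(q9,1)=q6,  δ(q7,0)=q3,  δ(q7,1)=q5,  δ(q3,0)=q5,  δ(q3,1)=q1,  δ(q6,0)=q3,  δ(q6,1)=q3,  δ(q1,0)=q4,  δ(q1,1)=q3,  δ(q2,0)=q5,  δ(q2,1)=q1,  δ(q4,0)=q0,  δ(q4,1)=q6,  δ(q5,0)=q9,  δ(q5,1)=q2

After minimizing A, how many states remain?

Reachable states from the start: {q0,q1,q2,q3,q4,q5,q6,q8,q9}. Unreachable: {q7} — drop them.
Start with accepting vs non-accepting: {q0,q1,q2,q3,q5,q6,q8} | {q4,q9}.
Split {q0,q1,q2,q3,q5,q6,q8} by δ(·,0) → {q0,q2,q3,q6,q8} and {q1,q5}.
Split {q0,q2,q3,q6,q8} by δ(·,0) → {q0,q6,q8} and {q2,q3}.
On input 1, block {q0,q6,q8} splits into {q0,q6} and {q8}.
The partition is now stable with 5 blocks: {q0,q6} | {q4,q9} | {q1,q5} | {q2,q3} | {q8}.

5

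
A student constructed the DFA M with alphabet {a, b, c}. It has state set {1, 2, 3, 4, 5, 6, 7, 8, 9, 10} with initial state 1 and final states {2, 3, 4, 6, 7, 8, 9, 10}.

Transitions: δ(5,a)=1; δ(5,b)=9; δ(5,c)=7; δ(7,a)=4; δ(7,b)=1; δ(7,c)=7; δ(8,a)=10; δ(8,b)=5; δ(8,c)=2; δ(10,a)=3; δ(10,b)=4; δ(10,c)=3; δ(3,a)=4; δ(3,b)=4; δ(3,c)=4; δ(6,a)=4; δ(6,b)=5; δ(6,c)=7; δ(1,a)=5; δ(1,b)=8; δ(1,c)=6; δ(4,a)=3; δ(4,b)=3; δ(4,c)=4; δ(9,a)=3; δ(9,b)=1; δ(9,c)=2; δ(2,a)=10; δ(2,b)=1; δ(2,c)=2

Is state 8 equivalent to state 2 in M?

Yes

Initial partition by acceptance: {2,3,4,6,7,8,9,10} | {1,5}.
On input b, block {2,3,4,6,7,8,9,10} splits into {2,6,7,8,9} and {3,4,10}.
Stable partition: {2,6,7,8,9} | {1,5} | {3,4,10} — 3 equivalence classes.
8 and 2 lie in the same block of the stable partition, so they are equivalent — no string distinguishes them.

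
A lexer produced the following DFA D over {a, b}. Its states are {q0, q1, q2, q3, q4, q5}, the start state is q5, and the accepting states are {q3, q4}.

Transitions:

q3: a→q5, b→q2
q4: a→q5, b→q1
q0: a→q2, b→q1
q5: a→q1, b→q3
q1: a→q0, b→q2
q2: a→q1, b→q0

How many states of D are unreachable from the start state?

1

BFS from q5 reaches {q0, q1, q2, q3, q5}; the 1 state(s) q4 are never visited.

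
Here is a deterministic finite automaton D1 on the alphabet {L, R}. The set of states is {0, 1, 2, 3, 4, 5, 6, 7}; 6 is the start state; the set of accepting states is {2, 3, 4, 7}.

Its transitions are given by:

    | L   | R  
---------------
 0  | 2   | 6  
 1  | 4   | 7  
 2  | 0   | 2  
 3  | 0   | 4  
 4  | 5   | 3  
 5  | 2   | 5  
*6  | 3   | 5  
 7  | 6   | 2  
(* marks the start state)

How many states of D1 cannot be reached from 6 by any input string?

2

Starting at 6 and following transitions, the reachable set is {0, 2, 3, 4, 5, 6}. That leaves 1, 7 unreachable — 2 in total.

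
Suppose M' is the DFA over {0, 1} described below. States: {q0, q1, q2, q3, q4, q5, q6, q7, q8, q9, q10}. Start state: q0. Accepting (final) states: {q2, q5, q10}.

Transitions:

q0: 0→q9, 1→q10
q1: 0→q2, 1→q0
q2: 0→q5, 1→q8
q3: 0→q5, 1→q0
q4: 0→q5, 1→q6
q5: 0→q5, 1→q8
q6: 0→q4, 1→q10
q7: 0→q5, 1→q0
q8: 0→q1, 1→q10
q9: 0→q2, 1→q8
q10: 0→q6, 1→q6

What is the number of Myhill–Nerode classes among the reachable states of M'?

Reachable states from the start: {q0,q1,q2,q4,q5,q6,q8,q9,q10}. Unreachable: {q3,q7} — drop them.
P0 = {q2,q5,q10} | {q0,q1,q4,q6,q8,q9}.
Refine {q2,q5,q10} on symbol 0: members go to different blocks, giving {q2,q5} and {q10}.
Split {q0,q1,q4,q6,q8,q9} by δ(·,0) → {q0,q6,q8} and {q1,q4,q9}.
No further refinement is possible. Final partition (4 blocks): {q2,q5} | {q0,q6,q8} | {q10} | {q1,q4,q9}.

4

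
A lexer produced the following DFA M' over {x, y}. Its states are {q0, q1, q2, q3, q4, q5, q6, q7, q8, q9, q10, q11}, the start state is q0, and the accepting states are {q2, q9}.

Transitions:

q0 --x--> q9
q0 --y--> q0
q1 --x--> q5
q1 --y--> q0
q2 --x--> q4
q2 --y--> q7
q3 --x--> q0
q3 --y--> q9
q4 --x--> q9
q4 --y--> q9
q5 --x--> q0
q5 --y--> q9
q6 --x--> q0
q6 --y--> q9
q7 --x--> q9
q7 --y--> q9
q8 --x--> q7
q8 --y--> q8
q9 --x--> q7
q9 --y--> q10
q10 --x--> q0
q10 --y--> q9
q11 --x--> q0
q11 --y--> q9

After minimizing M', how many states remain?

Reachable states from the start: {q0,q7,q9,q10}. Unreachable: {q1,q2,q3,q4,q5,q6,q8,q11} — drop them.
Initial partition by acceptance: {q9} | {q0,q7,q10}.
Refine {q0,q7,q10} on symbol x: members go to different blocks, giving {q0,q7} and {q10}.
Refine {q0,q7} on symbol y: members go to different blocks, giving {q0} and {q7}.
Stable partition: {q9} | {q0} | {q10} | {q7} — 4 equivalence classes.

4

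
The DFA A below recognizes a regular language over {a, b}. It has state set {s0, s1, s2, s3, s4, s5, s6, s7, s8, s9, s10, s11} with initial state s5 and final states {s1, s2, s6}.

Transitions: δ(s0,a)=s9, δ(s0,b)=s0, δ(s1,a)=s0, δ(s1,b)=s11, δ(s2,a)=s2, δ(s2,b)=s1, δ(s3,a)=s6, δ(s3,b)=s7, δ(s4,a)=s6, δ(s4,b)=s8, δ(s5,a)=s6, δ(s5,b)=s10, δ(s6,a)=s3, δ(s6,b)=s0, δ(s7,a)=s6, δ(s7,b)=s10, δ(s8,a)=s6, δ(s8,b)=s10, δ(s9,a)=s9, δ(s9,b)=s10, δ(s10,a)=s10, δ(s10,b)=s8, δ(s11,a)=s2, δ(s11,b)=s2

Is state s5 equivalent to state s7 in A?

Reachable states from the start: {s0,s3,s5,s6,s7,s8,s9,s10}. Unreachable: {s1,s2,s4,s11} — drop them.
Start with accepting vs non-accepting: {s6} | {s0,s3,s5,s7,s8,s9,s10}.
On input a, block {s0,s3,s5,s7,s8,s9,s10} splits into {s3,s5,s7,s8} and {s0,s9,s10}.
On input b, block {s3,s5,s7,s8} splits into {s5,s7,s8} and {s3}.
Refine {s0,s9,s10} on symbol b: members go to different blocks, giving {s0,s9} and {s10}.
Split {s0,s9} by δ(·,b) → {s0} and {s9}.
Stable partition: {s6} | {s5,s7,s8} | {s0} | {s3} | {s10} | {s9} — 6 equivalence classes.
s5 and s7 lie in the same block of the stable partition, so they are equivalent — no string distinguishes them.

Yes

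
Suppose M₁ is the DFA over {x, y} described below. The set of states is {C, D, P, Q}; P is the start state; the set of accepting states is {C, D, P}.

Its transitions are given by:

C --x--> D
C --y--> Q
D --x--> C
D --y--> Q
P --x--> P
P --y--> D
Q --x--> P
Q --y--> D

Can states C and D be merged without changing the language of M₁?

Yes

P0 = {C,D,P} | {Q}.
Split {C,D,P} by δ(·,y) → {C,D} and {P}.
The partition is now stable with 3 blocks: {C,D} | {Q} | {P}.
C and D lie in the same block of the stable partition, so they are equivalent — no string distinguishes them.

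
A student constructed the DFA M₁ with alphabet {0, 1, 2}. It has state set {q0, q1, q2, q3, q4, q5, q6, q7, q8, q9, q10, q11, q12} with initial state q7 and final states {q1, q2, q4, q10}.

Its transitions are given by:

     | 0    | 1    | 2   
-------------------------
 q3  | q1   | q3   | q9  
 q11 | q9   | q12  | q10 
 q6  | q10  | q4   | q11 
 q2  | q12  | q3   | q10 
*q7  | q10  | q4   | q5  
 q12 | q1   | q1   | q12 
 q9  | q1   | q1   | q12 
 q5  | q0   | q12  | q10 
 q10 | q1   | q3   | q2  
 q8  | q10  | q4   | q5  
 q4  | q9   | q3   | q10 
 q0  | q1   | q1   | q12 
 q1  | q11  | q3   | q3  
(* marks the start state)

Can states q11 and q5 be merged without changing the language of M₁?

Yes

States {q6,q8} cannot be reached from the start state, so discard them.
Initial partition by acceptance: {q1,q2,q4,q10} | {q0,q3,q5,q7,q9,q11,q12}.
On input 0, block {q1,q2,q4,q10} splits into {q1,q2,q4} and {q10}.
Split {q1,q2,q4} by δ(·,2) → {q2,q4} and {q1}.
Split {q0,q3,q5,q7,q9,q11,q12} by δ(·,0) → {q0,q3,q9,q12} and {q5,q11} and {q7}.
On input 1, block {q0,q3,q9,q12} splits into {q0,q9,q12} and {q3}.
The partition is now stable with 7 blocks: {q2,q4} | {q0,q9,q12} | {q10} | {q1} | {q5,q11} | {q7} | {q3}.
q11 and q5 lie in the same block of the stable partition, so they are equivalent — no string distinguishes them.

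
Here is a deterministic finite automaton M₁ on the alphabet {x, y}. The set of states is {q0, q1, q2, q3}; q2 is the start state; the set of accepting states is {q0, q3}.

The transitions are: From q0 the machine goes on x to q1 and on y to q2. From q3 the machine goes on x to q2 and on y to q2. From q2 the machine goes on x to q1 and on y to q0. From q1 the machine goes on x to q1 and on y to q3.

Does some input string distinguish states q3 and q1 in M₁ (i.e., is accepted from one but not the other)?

Yes

Every state is reachable, so we keep all 4.
Start with accepting vs non-accepting: {q0,q3} | {q1,q2}.
No further refinement is possible. Final partition (2 blocks): {q0,q3} | {q1,q2}.
q3 and q1 end up in different blocks, so they are distinguishable. For instance, the string 'ε' is accepted from only q3.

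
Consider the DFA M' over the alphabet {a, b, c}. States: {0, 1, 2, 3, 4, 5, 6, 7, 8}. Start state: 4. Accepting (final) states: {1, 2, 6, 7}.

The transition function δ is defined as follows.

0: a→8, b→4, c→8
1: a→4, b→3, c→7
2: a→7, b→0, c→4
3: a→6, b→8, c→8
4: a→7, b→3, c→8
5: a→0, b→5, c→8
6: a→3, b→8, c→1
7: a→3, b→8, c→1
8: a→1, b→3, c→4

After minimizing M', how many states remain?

2

States {0,2,5} cannot be reached from the start state, so discard them.
Start with accepting vs non-accepting: {1,6,7} | {3,4,8}.
No further refinement is possible. Final partition (2 blocks): {1,6,7} | {3,4,8}.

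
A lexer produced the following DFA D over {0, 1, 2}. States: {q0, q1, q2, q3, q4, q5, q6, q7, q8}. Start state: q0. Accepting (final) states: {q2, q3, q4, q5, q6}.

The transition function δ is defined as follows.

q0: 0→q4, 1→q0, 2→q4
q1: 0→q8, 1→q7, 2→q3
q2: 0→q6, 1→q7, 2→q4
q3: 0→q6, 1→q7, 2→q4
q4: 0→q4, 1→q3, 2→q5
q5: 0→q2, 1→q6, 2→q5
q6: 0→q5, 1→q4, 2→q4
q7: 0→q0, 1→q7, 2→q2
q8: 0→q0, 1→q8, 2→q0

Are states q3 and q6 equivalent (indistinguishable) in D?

Reachable states from the start: {q0,q2,q3,q4,q5,q6,q7}. Unreachable: {q1,q8} — drop them.
P0 = {q2,q3,q4,q5,q6} | {q0,q7}.
Refine {q2,q3,q4,q5,q6} on symbol 1: members go to different blocks, giving {q4,q5,q6} and {q2,q3}.
On input 0, block {q4,q5,q6} splits into {q4,q6} and {q5}.
Split {q4,q6} by δ(·,0) → {q4} and {q6}.
Split {q0,q7} by δ(·,0) → {q0} and {q7}.
No further refinement is possible. Final partition (6 blocks): {q4} | {q0} | {q2,q3} | {q5} | {q6} | {q7}.
q3 and q6 end up in different blocks, so they are distinguishable. For instance, the string '1' is accepted from only q6.

No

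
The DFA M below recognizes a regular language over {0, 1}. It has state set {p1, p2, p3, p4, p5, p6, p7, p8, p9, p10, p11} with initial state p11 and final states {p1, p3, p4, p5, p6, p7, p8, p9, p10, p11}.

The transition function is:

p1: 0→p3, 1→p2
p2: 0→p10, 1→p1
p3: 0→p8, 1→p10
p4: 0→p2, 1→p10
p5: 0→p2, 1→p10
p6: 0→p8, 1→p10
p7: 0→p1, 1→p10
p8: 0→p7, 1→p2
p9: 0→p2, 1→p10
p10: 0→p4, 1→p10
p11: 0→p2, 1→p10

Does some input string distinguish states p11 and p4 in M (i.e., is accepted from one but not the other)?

No

Reachable states from the start: {p1,p2,p3,p4,p7,p8,p10,p11}. Unreachable: {p5,p6,p9} — drop them.
P0 = {p1,p3,p4,p7,p8,p10,p11} | {p2}.
On input 0, block {p1,p3,p4,p7,p8,p10,p11} splits into {p1,p3,p7,p8,p10} and {p4,p11}.
On input 0, block {p1,p3,p7,p8,p10} splits into {p1,p3,p7,p8} and {p10}.
Split {p1,p3,p7,p8} by δ(·,1) → {p1,p8} and {p3,p7}.
Stable partition: {p1,p8} | {p2} | {p4,p11} | {p10} | {p3,p7} — 5 equivalence classes.
p11 and p4 lie in the same block of the stable partition, so they are equivalent — no string distinguishes them.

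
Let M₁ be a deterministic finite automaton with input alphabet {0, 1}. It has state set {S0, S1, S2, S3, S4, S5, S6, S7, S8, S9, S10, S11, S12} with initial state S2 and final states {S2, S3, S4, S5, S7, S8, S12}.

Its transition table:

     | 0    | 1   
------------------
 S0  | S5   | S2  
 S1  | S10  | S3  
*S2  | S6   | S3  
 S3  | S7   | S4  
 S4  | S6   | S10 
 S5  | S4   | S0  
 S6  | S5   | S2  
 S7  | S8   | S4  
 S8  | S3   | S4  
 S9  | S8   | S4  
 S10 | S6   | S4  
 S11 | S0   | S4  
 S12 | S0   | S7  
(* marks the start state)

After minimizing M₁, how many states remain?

6

Reachable states from the start: {S0,S2,S3,S4,S5,S6,S7,S8,S10}. Unreachable: {S1,S9,S11,S12} — drop them.
P0 = {S2,S3,S4,S5,S7,S8} | {S0,S6,S10}.
Split {S2,S3,S4,S5,S7,S8} by δ(·,0) → {S3,S5,S7,S8} and {S2,S4}.
On input 0, block {S3,S5,S7,S8} splits into {S3,S7,S8} and {S5}.
Split {S0,S6,S10} by δ(·,0) → {S0,S6} and {S10}.
Split {S2,S4} by δ(·,1) → {S2} and {S4}.
Stable partition: {S3,S7,S8} | {S0,S6} | {S2} | {S5} | {S10} | {S4} — 6 equivalence classes.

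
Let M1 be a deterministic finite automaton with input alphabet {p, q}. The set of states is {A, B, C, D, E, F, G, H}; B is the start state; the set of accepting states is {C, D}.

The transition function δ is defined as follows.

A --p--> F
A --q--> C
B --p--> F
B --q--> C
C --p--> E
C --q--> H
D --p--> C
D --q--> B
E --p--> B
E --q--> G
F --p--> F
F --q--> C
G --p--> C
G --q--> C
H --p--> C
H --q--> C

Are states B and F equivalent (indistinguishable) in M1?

Yes

Reachable states from the start: {B,C,E,F,G,H}. Unreachable: {A,D} — drop them.
Start with accepting vs non-accepting: {C} | {B,E,F,G,H}.
On input p, block {B,E,F,G,H} splits into {B,E,F} and {G,H}.
Refine {B,E,F} on symbol q: members go to different blocks, giving {B,F} and {E}.
The partition is now stable with 4 blocks: {C} | {B,F} | {G,H} | {E}.
B and F lie in the same block of the stable partition, so they are equivalent — no string distinguishes them.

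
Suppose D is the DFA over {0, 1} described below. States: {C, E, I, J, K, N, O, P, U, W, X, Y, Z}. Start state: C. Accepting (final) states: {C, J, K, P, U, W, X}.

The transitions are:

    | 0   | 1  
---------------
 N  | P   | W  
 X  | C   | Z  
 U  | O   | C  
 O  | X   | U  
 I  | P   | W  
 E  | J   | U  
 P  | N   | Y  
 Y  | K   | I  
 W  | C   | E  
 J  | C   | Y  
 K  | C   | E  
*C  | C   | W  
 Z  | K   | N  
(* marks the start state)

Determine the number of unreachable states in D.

Exploring from C, all states are eventually visited, so none are unreachable.

0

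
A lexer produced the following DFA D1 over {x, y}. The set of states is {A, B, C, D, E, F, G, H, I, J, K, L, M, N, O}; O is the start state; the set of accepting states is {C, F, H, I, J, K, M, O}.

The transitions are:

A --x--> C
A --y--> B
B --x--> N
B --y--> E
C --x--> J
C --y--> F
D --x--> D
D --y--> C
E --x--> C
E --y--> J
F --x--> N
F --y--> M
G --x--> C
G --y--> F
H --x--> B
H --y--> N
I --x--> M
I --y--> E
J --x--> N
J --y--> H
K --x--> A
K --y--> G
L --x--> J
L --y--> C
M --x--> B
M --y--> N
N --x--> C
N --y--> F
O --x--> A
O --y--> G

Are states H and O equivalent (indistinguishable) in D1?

No

First remove the unreachable states {D,I,K,L}; 11 states remain.
Initial partition by acceptance: {C,F,H,J,M,O} | {A,B,E,G,N}.
Split {C,F,H,J,M,O} by δ(·,x) → {F,H,J,M,O} and {C}.
On input y, block {F,H,J,M,O} splits into {H,M,O} and {F,J}.
On input x, block {A,B,E,G,N} splits into {A,E,G,N} and {B}.
Split {H,M,O} by δ(·,x) → {H,M} and {O}.
On input y, block {A,E,G,N} splits into {E,G,N} and {A}.
Stable partition: {H,M} | {E,G,N} | {C} | {F,J} | {B} | {O} | {A} — 7 equivalence classes.
H and O end up in different blocks, so they are distinguishable. For instance, the string 'xx' is accepted from only O.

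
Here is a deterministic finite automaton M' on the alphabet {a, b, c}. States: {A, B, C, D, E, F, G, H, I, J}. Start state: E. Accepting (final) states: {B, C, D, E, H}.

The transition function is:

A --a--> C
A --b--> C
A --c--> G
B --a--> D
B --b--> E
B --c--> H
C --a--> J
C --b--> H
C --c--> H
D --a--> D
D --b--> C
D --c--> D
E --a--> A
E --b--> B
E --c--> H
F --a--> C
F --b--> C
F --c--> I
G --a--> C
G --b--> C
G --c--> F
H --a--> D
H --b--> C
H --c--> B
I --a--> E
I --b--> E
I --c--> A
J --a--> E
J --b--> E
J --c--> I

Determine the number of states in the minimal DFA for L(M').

Every state is reachable, so we keep all 10.
Initial partition by acceptance: {B,C,D,E,H} | {A,F,G,I,J}.
Refine {B,C,D,E,H} on symbol a: members go to different blocks, giving {B,D,H} and {C,E}.
Stable partition: {B,D,H} | {A,F,G,I,J} | {C,E} — 3 equivalence classes.

3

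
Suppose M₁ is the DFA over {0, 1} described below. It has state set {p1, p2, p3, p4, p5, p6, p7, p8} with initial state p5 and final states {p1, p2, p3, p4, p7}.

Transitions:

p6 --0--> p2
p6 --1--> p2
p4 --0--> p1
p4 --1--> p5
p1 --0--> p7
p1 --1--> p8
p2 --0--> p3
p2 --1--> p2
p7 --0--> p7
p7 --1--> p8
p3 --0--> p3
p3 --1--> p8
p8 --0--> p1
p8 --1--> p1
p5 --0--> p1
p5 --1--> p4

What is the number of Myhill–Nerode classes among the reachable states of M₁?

First remove the unreachable states {p2,p3,p6}; 5 states remain.
Start with accepting vs non-accepting: {p1,p4,p7} | {p5,p8}.
The partition is now stable with 2 blocks: {p1,p4,p7} | {p5,p8}.

2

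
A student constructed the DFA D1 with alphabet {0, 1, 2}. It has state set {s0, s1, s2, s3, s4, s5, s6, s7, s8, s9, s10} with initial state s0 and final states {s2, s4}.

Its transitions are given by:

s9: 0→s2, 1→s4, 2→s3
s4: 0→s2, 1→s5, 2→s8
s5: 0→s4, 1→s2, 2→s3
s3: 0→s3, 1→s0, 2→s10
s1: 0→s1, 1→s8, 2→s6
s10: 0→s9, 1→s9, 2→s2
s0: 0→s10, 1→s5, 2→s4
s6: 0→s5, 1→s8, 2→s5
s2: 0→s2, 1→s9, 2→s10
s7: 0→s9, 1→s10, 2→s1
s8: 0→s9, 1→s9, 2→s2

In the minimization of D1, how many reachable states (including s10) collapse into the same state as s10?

States {s1,s6,s7} cannot be reached from the start state, so discard them.
P0 = {s2,s4} | {s0,s3,s5,s8,s9,s10}.
On input 0, block {s0,s3,s5,s8,s9,s10} splits into {s0,s3,s8,s10} and {s5,s9}.
On input 0, block {s0,s3,s8,s10} splits into {s0,s3} and {s8,s10}.
Refine {s0,s3} on symbol 0: members go to different blocks, giving {s0} and {s3}.
No further refinement is possible. Final partition (5 blocks): {s2,s4} | {s0} | {s5,s9} | {s8,s10} | {s3}.
State s10 belongs to the block {s8,s10}, which has 2 states.

2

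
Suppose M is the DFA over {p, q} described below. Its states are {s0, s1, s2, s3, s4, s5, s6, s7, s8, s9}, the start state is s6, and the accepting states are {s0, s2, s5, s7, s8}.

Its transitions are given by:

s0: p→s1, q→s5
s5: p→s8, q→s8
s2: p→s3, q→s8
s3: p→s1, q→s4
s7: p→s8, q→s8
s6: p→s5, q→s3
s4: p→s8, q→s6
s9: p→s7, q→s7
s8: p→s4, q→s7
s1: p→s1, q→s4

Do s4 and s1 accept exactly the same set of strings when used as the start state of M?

No

First remove the unreachable states {s0,s2,s9}; 7 states remain.
Start with accepting vs non-accepting: {s5,s7,s8} | {s1,s3,s4,s6}.
Split {s5,s7,s8} by δ(·,p) → {s5,s7} and {s8}.
Refine {s1,s3,s4,s6} on symbol p: members go to different blocks, giving {s1,s3} and {s4} and {s6}.
The partition is now stable with 5 blocks: {s5,s7} | {s1,s3} | {s8} | {s4} | {s6}.
s4 and s1 end up in different blocks, so they are distinguishable. For instance, the string 'p' is accepted from only s4.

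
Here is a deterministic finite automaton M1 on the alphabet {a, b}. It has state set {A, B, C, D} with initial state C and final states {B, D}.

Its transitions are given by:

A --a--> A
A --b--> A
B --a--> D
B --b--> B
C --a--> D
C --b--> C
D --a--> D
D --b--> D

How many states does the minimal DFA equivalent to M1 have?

First remove the unreachable states {A,B}; 2 states remain.
Start with accepting vs non-accepting: {D} | {C}.
The partition is now stable with 2 blocks: {D} | {C}.

2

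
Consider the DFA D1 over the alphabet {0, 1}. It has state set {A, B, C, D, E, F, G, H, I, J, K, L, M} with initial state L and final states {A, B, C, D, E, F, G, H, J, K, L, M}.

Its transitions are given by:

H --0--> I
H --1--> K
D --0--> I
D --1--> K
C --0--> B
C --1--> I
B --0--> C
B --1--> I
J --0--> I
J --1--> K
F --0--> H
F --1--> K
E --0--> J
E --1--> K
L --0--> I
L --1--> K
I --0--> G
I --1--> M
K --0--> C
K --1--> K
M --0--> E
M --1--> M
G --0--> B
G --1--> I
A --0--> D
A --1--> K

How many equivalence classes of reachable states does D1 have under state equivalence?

6

First remove the unreachable states {A,D,F,H}; 9 states remain.
Start with accepting vs non-accepting: {B,C,E,G,J,K,L,M} | {I}.
Refine {B,C,E,G,J,K,L,M} on symbol 0: members go to different blocks, giving {B,C,E,G,K,M} and {J,L}.
On input 0, block {B,C,E,G,K,M} splits into {B,C,G,K,M} and {E}.
Refine {B,C,G,K,M} on symbol 0: members go to different blocks, giving {B,C,G,K} and {M}.
Refine {B,C,G,K} on symbol 1: members go to different blocks, giving {B,C,G} and {K}.
Stable partition: {B,C,G} | {I} | {J,L} | {E} | {M} | {K} — 6 equivalence classes.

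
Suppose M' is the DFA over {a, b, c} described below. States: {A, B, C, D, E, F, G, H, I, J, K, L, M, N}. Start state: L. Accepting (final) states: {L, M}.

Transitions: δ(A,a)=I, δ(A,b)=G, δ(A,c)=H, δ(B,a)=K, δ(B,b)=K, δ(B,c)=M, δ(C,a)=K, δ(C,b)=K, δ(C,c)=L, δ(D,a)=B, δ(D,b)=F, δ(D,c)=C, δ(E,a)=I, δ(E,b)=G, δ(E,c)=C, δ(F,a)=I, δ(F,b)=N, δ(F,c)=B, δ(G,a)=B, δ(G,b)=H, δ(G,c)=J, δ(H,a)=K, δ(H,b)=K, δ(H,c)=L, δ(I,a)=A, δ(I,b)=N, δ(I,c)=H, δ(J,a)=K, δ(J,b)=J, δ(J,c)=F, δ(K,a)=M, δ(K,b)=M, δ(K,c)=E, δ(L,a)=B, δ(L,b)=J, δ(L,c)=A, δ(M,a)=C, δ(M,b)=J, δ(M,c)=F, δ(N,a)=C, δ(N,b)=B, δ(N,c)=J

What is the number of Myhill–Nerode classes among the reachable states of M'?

6

First remove the unreachable states {D}; 13 states remain.
P0 = {L,M} | {A,B,C,E,F,G,H,I,J,K,N}.
Refine {A,B,C,E,F,G,H,I,J,K,N} on symbol a: members go to different blocks, giving {A,B,C,E,F,G,H,I,J,N} and {K}.
On input a, block {A,B,C,E,F,G,H,I,J,N} splits into {A,E,F,G,I,N} and {B,C,H,J}.
On input a, block {A,E,F,G,I,N} splits into {A,E,F,I} and {G,N}.
Split {B,C,H,J} by δ(·,b) → {B,C,H} and {J}.
The partition is now stable with 6 blocks: {L,M} | {A,E,F,I} | {K} | {B,C,H} | {G,N} | {J}.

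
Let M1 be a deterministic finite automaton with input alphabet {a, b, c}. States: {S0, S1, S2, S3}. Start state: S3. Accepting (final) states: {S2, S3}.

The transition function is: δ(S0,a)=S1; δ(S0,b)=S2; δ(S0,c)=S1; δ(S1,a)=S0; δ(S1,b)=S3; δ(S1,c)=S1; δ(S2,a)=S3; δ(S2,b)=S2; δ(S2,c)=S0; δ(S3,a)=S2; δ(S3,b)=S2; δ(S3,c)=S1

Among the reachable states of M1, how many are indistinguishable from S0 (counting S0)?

All states are reachable from the start state.
P0 = {S2,S3} | {S0,S1}.
No further refinement is possible. Final partition (2 blocks): {S2,S3} | {S0,S1}.
State S0 belongs to the block {S0,S1}, which has 2 states.

2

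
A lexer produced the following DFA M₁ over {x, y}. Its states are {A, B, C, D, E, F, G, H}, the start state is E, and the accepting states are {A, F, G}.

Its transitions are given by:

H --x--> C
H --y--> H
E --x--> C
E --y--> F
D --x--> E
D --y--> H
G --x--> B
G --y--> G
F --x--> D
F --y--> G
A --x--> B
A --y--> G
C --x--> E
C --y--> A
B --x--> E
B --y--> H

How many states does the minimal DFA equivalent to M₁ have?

P0 = {A,F,G} | {B,C,D,E,H}.
Refine {B,C,D,E,H} on symbol y: members go to different blocks, giving {B,D,H} and {C,E}.
The partition is now stable with 3 blocks: {A,F,G} | {B,D,H} | {C,E}.

3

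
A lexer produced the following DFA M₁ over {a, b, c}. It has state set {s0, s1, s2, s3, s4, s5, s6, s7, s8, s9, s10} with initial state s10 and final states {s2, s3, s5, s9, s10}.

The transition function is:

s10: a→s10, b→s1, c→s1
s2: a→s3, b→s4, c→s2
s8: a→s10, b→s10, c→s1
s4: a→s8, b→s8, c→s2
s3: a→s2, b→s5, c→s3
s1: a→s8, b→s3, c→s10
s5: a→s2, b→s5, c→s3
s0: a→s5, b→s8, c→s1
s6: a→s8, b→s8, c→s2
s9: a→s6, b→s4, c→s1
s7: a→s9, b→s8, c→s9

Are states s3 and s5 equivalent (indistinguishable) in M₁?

States {s0,s6,s7,s9} cannot be reached from the start state, so discard them.
Start with accepting vs non-accepting: {s2,s3,s5,s10} | {s1,s4,s8}.
On input b, block {s2,s3,s5,s10} splits into {s2,s10} and {s3,s5}.
On input a, block {s2,s10} splits into {s2} and {s10}.
On input a, block {s1,s4,s8} splits into {s1,s4} and {s8}.
On input b, block {s1,s4} splits into {s1} and {s4}.
No further refinement is possible. Final partition (6 blocks): {s2} | {s1} | {s3,s5} | {s10} | {s8} | {s4}.
s3 and s5 lie in the same block of the stable partition, so they are equivalent — no string distinguishes them.

Yes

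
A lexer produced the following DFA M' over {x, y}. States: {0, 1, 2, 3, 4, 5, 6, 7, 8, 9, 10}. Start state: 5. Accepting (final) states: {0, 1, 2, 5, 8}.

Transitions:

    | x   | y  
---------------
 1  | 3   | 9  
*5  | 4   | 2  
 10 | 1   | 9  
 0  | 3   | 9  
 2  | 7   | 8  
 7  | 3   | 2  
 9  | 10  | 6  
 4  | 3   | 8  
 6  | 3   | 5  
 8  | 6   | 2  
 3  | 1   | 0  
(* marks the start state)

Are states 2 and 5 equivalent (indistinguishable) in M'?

Start with accepting vs non-accepting: {0,1,2,5,8} | {3,4,6,7,9,10}.
Split {0,1,2,5,8} by δ(·,y) → {2,5,8} and {0,1}.
Split {3,4,6,7,9,10} by δ(·,x) → {4,6,7,9} and {3,10}.
Refine {4,6,7,9} on symbol y: members go to different blocks, giving {4,6,7} and {9}.
Split {3,10} by δ(·,y) → {3} and {10}.
The partition is now stable with 6 blocks: {2,5,8} | {4,6,7} | {0,1} | {3} | {9} | {10}.
2 and 5 lie in the same block of the stable partition, so they are equivalent — no string distinguishes them.

Yes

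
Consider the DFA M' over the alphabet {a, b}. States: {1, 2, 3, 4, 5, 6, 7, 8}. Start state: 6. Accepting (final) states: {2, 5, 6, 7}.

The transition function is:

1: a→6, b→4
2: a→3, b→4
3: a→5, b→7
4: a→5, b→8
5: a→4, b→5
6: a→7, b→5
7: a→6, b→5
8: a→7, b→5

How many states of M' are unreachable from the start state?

3

BFS from 6 reaches {4, 5, 6, 7, 8}; the 3 state(s) 1, 2, 3 are never visited.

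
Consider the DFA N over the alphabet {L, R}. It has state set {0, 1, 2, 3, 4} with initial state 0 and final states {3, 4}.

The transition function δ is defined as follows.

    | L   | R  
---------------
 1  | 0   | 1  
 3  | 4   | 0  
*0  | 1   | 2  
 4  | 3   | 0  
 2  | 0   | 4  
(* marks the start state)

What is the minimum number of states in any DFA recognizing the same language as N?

4

Every state is reachable, so we keep all 5.
Initial partition by acceptance: {3,4} | {0,1,2}.
On input R, block {0,1,2} splits into {0,1} and {2}.
On input R, block {0,1} splits into {0} and {1}.
Stable partition: {3,4} | {0} | {2} | {1} — 4 equivalence classes.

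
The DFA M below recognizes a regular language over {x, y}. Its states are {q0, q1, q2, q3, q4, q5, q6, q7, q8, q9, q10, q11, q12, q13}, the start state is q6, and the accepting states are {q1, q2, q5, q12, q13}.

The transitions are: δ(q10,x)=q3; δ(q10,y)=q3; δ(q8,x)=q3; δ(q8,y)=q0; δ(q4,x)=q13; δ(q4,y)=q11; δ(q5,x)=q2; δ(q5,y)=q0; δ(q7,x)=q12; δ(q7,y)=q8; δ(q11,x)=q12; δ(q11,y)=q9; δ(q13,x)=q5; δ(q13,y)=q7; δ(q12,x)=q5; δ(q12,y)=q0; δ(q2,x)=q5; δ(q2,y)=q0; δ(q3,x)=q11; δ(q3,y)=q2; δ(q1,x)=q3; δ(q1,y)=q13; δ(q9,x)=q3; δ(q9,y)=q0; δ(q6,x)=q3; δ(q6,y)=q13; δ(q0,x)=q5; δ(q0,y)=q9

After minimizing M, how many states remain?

First remove the unreachable states {q1,q4,q10}; 11 states remain.
Start with accepting vs non-accepting: {q2,q5,q12,q13} | {q0,q3,q6,q7,q8,q9,q11}.
Refine {q0,q3,q6,q7,q8,q9,q11} on symbol x: members go to different blocks, giving {q3,q6,q8,q9} and {q0,q7,q11}.
On input x, block {q3,q6,q8,q9} splits into {q6,q8,q9} and {q3}.
On input y, block {q6,q8,q9} splits into {q8,q9} and {q6}.
Stable partition: {q2,q5,q12,q13} | {q8,q9} | {q0,q7,q11} | {q3} | {q6} — 5 equivalence classes.

5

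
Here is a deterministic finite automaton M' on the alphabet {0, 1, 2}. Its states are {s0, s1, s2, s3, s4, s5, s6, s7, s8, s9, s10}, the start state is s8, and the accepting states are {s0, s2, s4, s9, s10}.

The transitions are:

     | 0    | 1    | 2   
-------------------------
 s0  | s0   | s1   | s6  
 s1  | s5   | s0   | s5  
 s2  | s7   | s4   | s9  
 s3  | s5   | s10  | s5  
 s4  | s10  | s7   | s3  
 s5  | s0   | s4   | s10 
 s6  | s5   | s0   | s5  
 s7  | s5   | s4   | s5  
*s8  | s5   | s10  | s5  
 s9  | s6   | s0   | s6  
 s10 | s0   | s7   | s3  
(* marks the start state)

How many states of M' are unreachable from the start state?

No path from s8 leads to s2, s9; the other 9 states are all reachable.

2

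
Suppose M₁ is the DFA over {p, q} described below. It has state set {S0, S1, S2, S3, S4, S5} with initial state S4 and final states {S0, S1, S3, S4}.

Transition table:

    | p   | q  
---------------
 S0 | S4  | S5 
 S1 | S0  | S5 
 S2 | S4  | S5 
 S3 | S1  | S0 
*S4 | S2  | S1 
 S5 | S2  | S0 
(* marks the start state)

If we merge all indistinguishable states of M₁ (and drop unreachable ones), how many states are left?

5

First remove the unreachable states {S3}; 5 states remain.
Initial partition by acceptance: {S0,S1,S4} | {S2,S5}.
Refine {S0,S1,S4} on symbol p: members go to different blocks, giving {S0,S1} and {S4}.
Split {S0,S1} by δ(·,p) → {S0} and {S1}.
On input p, block {S2,S5} splits into {S2} and {S5}.
The partition is now stable with 5 blocks: {S0} | {S2} | {S4} | {S1} | {S5}.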